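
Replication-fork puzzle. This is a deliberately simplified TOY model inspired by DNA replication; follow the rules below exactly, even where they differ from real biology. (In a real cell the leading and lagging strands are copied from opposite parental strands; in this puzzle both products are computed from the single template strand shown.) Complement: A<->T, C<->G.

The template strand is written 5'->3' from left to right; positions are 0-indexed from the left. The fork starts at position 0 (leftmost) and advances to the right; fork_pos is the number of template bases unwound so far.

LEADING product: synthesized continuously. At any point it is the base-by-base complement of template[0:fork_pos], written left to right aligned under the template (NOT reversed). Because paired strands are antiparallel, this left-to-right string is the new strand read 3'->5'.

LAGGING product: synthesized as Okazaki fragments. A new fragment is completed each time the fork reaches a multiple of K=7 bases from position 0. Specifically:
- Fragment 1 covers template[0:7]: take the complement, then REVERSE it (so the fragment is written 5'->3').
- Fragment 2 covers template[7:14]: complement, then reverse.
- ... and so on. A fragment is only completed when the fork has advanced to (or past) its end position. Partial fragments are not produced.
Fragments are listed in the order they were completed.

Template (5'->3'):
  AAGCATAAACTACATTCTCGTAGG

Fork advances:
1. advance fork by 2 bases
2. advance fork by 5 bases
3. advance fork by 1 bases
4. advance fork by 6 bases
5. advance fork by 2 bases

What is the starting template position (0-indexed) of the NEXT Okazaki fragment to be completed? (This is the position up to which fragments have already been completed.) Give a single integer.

Answer: 14

Derivation:
Step 1: advance 2 -> fork_pos = 0 + 2 = 2. Next multiple of 7 is 7 (not reached); still 0 fragment(s).
Step 2: advance 5 -> fork_pos = 2 + 5 = 7. Reached multiple(s) of 7: 7 -> fragment 1 completed (1 total).
Step 3: advance 1 -> fork_pos = 7 + 1 = 8. Next multiple of 7 is 14 (not reached); still 1 fragment(s).
Step 4: advance 6 -> fork_pos = 8 + 6 = 14. Reached multiple(s) of 7: 14 -> fragment 2 completed (2 total).
Step 5: advance 2 -> fork_pos = 14 + 2 = 16. Next multiple of 7 is 21 (not reached); still 2 fragment(s).
2 fragment(s) completed, covering template[0:14] (2 x 7 = 14). The next fragment, fragment 3, covers template[14:21], so it starts at position 14.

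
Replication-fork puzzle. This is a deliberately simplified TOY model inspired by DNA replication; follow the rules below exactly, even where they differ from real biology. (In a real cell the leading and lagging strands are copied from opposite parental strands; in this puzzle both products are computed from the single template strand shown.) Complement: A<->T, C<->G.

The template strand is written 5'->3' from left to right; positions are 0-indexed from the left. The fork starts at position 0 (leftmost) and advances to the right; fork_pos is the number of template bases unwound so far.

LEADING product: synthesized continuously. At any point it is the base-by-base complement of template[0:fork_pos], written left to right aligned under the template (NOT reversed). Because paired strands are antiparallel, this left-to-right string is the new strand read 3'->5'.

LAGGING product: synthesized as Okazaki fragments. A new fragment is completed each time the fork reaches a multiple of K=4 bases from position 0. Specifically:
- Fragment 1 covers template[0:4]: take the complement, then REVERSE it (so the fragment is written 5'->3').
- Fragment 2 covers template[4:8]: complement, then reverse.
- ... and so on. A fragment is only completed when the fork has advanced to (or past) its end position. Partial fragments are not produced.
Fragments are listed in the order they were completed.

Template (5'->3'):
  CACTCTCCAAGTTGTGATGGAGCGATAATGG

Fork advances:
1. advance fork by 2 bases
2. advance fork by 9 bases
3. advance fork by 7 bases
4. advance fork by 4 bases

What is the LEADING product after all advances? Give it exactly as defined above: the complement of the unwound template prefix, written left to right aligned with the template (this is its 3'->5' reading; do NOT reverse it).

Step 1: advance 2 -> fork_pos = 0 + 2 = 2.
Step 2: advance 9 -> fork_pos = 2 + 9 = 11.
Step 3: advance 7 -> fork_pos = 11 + 7 = 18.
Step 4: advance 4 -> fork_pos = 18 + 4 = 22.
Unwound prefix: template[0:22] = CACTCTCCAAGTTGTGATGGAG
Complement it base by base (A<->T, C<->G), keeping left-to-right order:
  [0:5] CACTC -> GTGAG
  [5:10] TCCAA -> AGGTT
  [10:15] GTTGT -> CAACA
  [15:20] GATGG -> CTACC
  [20:22] AG -> TC
Concatenate: GTGAGAGGTTCAACACTACCTC (length 22; written aligned with the template, i.e. 3'->5').

Answer: GTGAGAGGTTCAACACTACCTC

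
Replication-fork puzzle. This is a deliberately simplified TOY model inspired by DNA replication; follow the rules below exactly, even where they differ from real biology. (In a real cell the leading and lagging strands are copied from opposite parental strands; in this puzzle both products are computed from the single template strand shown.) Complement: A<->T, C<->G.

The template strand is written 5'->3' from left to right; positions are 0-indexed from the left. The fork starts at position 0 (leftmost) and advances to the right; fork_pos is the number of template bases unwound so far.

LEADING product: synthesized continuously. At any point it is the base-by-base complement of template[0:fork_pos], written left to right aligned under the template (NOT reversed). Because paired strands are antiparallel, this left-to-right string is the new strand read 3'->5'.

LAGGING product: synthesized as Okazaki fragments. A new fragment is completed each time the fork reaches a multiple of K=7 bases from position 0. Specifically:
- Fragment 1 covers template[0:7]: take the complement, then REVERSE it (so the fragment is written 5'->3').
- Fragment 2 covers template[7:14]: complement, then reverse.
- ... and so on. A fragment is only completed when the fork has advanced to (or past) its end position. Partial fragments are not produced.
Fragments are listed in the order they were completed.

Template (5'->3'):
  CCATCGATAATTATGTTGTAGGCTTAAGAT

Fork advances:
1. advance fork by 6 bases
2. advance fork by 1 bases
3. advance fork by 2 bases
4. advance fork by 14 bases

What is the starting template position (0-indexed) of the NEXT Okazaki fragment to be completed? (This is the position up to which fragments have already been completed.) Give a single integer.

Step 1: advance 6 -> fork_pos = 0 + 6 = 6. Next multiple of 7 is 7 (not reached); still 0 fragment(s).
Step 2: advance 1 -> fork_pos = 6 + 1 = 7. Reached multiple(s) of 7: 7 -> fragment 1 completed (1 total).
Step 3: advance 2 -> fork_pos = 7 + 2 = 9. Next multiple of 7 is 14 (not reached); still 1 fragment(s).
Step 4: advance 14 -> fork_pos = 9 + 14 = 23. Reached multiple(s) of 7: 14, 21 -> fragments 2-3 completed (3 total).
3 fragment(s) completed, covering template[0:21] (3 x 7 = 21). The next fragment, fragment 4, covers template[21:28], so it starts at position 21.

Answer: 21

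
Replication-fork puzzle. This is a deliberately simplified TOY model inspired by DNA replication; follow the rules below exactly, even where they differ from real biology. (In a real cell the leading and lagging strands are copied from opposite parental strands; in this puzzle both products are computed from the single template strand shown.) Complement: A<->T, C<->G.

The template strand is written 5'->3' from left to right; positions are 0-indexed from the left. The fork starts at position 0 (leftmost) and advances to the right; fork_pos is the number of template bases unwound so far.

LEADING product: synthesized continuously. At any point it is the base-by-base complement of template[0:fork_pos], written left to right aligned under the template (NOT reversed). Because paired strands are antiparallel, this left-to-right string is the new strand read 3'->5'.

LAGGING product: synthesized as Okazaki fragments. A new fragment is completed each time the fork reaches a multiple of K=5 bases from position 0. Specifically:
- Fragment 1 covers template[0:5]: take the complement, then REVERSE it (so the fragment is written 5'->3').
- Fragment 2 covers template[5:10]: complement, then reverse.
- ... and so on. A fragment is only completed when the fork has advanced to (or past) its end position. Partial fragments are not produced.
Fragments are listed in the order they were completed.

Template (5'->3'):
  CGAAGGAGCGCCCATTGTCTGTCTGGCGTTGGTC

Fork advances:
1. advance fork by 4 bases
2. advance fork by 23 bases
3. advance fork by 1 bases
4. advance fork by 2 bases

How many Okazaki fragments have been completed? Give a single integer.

Answer: 6

Derivation:
Step 1: advance 4 -> fork_pos = 0 + 4 = 4. Next multiple of 5 is 5 (not reached); still 0 fragment(s).
Step 2: advance 23 -> fork_pos = 4 + 23 = 27. Reached multiple(s) of 5: 5, 10, 15, 20, 25 -> fragments 1-5 completed (5 total).
Step 3: advance 1 -> fork_pos = 27 + 1 = 28. Next multiple of 5 is 30 (not reached); still 5 fragment(s).
Step 4: advance 2 -> fork_pos = 28 + 2 = 30. Reached multiple(s) of 5: 30 -> fragment 6 completed (6 total).
Check: final fork_pos = 30; the multiples of 5 that are <= 30 are 5..30 -> 30 // 5 = 6 completed fragment(s).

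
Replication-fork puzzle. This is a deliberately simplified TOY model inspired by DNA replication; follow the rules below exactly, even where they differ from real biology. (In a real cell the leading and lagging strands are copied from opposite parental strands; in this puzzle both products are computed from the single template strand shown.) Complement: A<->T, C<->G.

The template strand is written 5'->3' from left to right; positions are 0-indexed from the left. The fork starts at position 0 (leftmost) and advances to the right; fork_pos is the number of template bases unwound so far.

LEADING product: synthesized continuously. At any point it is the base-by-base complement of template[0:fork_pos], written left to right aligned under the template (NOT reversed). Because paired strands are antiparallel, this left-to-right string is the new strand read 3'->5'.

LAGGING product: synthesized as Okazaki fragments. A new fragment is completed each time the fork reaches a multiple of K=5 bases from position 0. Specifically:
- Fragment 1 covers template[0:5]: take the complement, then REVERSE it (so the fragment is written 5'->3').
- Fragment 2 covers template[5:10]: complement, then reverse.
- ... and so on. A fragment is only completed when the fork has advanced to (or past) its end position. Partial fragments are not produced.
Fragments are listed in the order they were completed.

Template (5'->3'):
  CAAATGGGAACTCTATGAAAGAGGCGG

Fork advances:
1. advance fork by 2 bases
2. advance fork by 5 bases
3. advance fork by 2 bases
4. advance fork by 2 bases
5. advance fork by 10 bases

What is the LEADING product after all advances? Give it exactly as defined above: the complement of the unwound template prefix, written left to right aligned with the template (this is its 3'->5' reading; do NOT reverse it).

Step 1: advance 2 -> fork_pos = 0 + 2 = 2.
Step 2: advance 5 -> fork_pos = 2 + 5 = 7.
Step 3: advance 2 -> fork_pos = 7 + 2 = 9.
Step 4: advance 2 -> fork_pos = 9 + 2 = 11.
Step 5: advance 10 -> fork_pos = 11 + 10 = 21.
Unwound prefix: template[0:21] = CAAATGGGAACTCTATGAAAG
Complement it base by base (A<->T, C<->G), keeping left-to-right order:
  [0:5] CAAAT -> GTTTA
  [5:10] GGGAA -> CCCTT
  [10:15] CTCTA -> GAGAT
  [15:20] TGAAA -> ACTTT
  [20:21] G -> C
Concatenate: GTTTACCCTTGAGATACTTTC (length 21; written aligned with the template, i.e. 3'->5').

Answer: GTTTACCCTTGAGATACTTTC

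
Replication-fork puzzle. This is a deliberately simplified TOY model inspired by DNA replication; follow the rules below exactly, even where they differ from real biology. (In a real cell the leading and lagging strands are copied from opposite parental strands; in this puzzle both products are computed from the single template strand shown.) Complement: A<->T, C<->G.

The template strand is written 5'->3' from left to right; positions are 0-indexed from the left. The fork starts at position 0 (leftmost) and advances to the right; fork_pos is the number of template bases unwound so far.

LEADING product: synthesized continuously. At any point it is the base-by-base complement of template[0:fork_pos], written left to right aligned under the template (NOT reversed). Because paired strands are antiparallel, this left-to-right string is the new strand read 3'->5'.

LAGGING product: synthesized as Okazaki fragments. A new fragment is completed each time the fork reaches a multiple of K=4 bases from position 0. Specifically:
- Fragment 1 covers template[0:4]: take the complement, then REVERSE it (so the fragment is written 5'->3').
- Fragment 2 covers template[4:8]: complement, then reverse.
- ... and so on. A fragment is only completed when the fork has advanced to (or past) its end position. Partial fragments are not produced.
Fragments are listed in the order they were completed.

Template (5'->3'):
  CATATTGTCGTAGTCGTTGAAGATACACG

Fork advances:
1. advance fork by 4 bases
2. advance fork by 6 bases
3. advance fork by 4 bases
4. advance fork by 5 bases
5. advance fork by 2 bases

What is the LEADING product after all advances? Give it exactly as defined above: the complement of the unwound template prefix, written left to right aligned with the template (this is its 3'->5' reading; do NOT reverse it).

Step 1: advance 4 -> fork_pos = 0 + 4 = 4.
Step 2: advance 6 -> fork_pos = 4 + 6 = 10.
Step 3: advance 4 -> fork_pos = 10 + 4 = 14.
Step 4: advance 5 -> fork_pos = 14 + 5 = 19.
Step 5: advance 2 -> fork_pos = 19 + 2 = 21.
Unwound prefix: template[0:21] = CATATTGTCGTAGTCGTTGAA
Complement it base by base (A<->T, C<->G), keeping left-to-right order:
  [0:5] CATAT -> GTATA
  [5:10] TGTCG -> ACAGC
  [10:15] TAGTC -> ATCAG
  [15:20] GTTGA -> CAACT
  [20:21] A -> T
Concatenate: GTATAACAGCATCAGCAACTT (length 21; written aligned with the template, i.e. 3'->5').

Answer: GTATAACAGCATCAGCAACTT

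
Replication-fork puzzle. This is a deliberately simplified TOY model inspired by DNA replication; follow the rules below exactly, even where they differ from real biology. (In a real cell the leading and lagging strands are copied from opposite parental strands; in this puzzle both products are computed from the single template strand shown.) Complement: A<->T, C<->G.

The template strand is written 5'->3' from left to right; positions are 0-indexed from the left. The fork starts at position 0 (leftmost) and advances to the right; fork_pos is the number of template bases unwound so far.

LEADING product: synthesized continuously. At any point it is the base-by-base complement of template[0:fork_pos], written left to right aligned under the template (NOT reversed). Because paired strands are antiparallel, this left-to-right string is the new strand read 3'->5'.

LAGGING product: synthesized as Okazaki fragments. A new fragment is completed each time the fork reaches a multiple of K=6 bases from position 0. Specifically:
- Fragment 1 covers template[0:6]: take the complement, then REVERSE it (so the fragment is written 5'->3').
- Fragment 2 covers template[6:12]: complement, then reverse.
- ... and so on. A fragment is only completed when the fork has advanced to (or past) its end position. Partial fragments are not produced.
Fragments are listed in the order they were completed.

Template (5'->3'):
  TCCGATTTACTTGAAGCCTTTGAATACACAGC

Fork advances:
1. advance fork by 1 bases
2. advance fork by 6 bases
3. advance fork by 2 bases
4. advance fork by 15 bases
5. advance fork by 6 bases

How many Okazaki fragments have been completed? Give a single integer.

Step 1: advance 1 -> fork_pos = 0 + 1 = 1. Next multiple of 6 is 6 (not reached); still 0 fragment(s).
Step 2: advance 6 -> fork_pos = 1 + 6 = 7. Reached multiple(s) of 6: 6 -> fragment 1 completed (1 total).
Step 3: advance 2 -> fork_pos = 7 + 2 = 9. Next multiple of 6 is 12 (not reached); still 1 fragment(s).
Step 4: advance 15 -> fork_pos = 9 + 15 = 24. Reached multiple(s) of 6: 12, 18, 24 -> fragments 2-4 completed (4 total).
Step 5: advance 6 -> fork_pos = 24 + 6 = 30. Reached multiple(s) of 6: 30 -> fragment 5 completed (5 total).
Check: final fork_pos = 30; the multiples of 6 that are <= 30 are 6..30 -> 30 // 6 = 5 completed fragment(s).

Answer: 5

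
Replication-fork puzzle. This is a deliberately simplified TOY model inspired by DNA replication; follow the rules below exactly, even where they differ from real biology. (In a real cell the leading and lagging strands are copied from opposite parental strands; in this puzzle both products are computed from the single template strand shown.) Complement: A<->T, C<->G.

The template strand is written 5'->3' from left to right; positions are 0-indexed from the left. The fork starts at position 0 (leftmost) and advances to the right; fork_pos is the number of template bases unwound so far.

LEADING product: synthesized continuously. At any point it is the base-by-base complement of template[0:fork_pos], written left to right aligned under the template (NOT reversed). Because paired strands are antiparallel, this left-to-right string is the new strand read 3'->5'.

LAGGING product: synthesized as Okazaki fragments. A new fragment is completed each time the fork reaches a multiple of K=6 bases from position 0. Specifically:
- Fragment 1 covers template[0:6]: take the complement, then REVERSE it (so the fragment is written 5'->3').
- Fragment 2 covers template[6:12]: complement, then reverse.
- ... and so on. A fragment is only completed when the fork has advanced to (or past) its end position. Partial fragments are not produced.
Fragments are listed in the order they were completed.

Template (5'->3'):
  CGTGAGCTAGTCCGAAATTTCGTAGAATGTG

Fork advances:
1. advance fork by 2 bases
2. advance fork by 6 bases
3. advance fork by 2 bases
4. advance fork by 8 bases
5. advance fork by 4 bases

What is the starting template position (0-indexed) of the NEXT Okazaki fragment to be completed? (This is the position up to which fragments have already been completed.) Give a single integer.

Step 1: advance 2 -> fork_pos = 0 + 2 = 2. Next multiple of 6 is 6 (not reached); still 0 fragment(s).
Step 2: advance 6 -> fork_pos = 2 + 6 = 8. Reached multiple(s) of 6: 6 -> fragment 1 completed (1 total).
Step 3: advance 2 -> fork_pos = 8 + 2 = 10. Next multiple of 6 is 12 (not reached); still 1 fragment(s).
Step 4: advance 8 -> fork_pos = 10 + 8 = 18. Reached multiple(s) of 6: 12, 18 -> fragments 2-3 completed (3 total).
Step 5: advance 4 -> fork_pos = 18 + 4 = 22. Next multiple of 6 is 24 (not reached); still 3 fragment(s).
3 fragment(s) completed, covering template[0:18] (3 x 6 = 18). The next fragment, fragment 4, covers template[18:24], so it starts at position 18.

Answer: 18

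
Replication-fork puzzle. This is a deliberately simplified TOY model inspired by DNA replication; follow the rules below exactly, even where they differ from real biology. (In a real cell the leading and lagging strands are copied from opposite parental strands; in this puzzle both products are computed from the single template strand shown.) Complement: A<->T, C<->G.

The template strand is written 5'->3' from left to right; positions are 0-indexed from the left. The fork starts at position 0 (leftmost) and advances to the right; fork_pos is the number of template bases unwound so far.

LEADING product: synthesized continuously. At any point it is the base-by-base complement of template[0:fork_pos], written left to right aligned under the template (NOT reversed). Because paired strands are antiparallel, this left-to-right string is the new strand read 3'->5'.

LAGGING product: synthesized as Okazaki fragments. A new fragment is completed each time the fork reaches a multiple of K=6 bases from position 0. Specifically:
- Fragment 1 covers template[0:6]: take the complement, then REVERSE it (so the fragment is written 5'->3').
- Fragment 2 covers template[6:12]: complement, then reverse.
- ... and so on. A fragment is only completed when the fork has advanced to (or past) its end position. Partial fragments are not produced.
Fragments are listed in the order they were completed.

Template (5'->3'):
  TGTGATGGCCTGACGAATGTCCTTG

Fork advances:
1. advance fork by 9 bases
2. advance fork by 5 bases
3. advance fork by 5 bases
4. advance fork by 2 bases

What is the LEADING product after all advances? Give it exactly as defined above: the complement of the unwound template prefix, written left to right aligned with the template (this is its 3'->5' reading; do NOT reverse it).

Step 1: advance 9 -> fork_pos = 0 + 9 = 9.
Step 2: advance 5 -> fork_pos = 9 + 5 = 14.
Step 3: advance 5 -> fork_pos = 14 + 5 = 19.
Step 4: advance 2 -> fork_pos = 19 + 2 = 21.
Unwound prefix: template[0:21] = TGTGATGGCCTGACGAATGTC
Complement it base by base (A<->T, C<->G), keeping left-to-right order:
  [0:5] TGTGA -> ACACT
  [5:10] TGGCC -> ACCGG
  [10:15] TGACG -> ACTGC
  [15:20] AATGT -> TTACA
  [20:21] C -> G
Concatenate: ACACTACCGGACTGCTTACAG (length 21; written aligned with the template, i.e. 3'->5').

Answer: ACACTACCGGACTGCTTACAG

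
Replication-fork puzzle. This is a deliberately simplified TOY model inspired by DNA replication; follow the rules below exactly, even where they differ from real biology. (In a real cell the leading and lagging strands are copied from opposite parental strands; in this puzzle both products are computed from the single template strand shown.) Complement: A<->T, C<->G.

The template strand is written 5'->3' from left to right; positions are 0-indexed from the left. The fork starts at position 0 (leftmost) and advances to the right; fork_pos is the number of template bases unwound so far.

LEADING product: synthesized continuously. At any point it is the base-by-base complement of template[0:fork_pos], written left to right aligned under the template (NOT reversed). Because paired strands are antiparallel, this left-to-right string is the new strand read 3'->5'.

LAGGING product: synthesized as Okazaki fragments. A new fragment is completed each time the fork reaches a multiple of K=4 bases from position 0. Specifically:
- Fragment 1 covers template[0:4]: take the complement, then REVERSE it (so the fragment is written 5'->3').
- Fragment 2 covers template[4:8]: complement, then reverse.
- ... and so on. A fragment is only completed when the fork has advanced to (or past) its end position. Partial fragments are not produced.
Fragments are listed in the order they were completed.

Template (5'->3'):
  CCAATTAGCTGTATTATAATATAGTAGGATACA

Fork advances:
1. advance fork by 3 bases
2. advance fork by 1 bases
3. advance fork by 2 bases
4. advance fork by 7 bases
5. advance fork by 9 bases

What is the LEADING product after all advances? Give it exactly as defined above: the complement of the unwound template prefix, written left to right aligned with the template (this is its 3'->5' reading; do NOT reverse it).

Answer: GGTTAATCGACATAATATTATA

Derivation:
Step 1: advance 3 -> fork_pos = 0 + 3 = 3.
Step 2: advance 1 -> fork_pos = 3 + 1 = 4.
Step 3: advance 2 -> fork_pos = 4 + 2 = 6.
Step 4: advance 7 -> fork_pos = 6 + 7 = 13.
Step 5: advance 9 -> fork_pos = 13 + 9 = 22.
Unwound prefix: template[0:22] = CCAATTAGCTGTATTATAATAT
Complement it base by base (A<->T, C<->G), keeping left-to-right order:
  [0:5] CCAAT -> GGTTA
  [5:10] TAGCT -> ATCGA
  [10:15] GTATT -> CATAA
  [15:20] ATAAT -> TATTA
  [20:22] AT -> TA
Concatenate: GGTTAATCGACATAATATTATA (length 22; written aligned with the template, i.e. 3'->5').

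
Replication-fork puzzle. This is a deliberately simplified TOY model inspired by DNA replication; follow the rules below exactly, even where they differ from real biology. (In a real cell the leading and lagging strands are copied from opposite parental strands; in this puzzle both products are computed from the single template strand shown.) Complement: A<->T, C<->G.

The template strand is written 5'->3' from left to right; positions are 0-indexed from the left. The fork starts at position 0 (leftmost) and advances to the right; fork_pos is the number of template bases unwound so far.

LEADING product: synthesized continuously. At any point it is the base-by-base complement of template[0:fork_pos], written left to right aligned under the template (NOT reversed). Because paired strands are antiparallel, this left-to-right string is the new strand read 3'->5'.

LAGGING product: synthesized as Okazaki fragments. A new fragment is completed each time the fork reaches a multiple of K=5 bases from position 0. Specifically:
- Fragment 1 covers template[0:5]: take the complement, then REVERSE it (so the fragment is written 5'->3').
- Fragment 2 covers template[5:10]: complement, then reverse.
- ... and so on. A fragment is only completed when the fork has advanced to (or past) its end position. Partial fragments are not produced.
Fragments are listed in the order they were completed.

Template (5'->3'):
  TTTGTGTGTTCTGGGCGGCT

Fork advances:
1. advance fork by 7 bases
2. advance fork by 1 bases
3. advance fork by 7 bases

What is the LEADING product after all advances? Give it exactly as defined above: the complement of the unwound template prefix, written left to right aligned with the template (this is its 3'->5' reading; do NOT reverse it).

Step 1: advance 7 -> fork_pos = 0 + 7 = 7.
Step 2: advance 1 -> fork_pos = 7 + 1 = 8.
Step 3: advance 7 -> fork_pos = 8 + 7 = 15.
Unwound prefix: template[0:15] = TTTGTGTGTTCTGGG
Complement it base by base (A<->T, C<->G), keeping left-to-right order:
  [0:5] TTTGT -> AAACA
  [5:10] GTGTT -> CACAA
  [10:15] CTGGG -> GACCC
Concatenate: AAACACACAAGACCC (length 15; written aligned with the template, i.e. 3'->5').

Answer: AAACACACAAGACCC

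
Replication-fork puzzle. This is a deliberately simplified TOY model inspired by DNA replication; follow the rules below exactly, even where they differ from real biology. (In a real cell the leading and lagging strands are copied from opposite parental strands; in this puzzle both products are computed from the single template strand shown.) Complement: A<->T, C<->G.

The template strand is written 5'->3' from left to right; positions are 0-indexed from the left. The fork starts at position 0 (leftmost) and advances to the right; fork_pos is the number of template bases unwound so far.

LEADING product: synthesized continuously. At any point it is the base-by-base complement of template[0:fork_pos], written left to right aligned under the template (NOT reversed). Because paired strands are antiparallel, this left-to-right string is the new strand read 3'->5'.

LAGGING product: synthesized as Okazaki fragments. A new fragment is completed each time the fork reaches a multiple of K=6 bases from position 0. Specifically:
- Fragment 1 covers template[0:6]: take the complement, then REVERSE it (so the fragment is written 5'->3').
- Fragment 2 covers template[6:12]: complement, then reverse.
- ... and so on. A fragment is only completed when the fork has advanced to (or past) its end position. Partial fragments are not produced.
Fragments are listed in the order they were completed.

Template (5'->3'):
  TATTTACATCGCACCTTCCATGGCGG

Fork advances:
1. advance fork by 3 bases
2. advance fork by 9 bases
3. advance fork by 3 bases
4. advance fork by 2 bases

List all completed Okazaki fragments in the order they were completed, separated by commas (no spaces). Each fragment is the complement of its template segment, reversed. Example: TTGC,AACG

Step 1: advance 3 -> fork_pos = 0 + 3 = 3. Next multiple of 6 is 6 (not reached); still 0 fragment(s).
Step 2: advance 9 -> fork_pos = 3 + 9 = 12. Reached multiple(s) of 6: 6, 12 -> fragments 1-2 completed (2 total).
Step 3: advance 3 -> fork_pos = 12 + 3 = 15. Next multiple of 6 is 18 (not reached); still 2 fragment(s).
Step 4: advance 2 -> fork_pos = 15 + 2 = 17. Next multiple of 6 is 18 (not reached); still 2 fragment(s).
Final fork_pos = 17, so 2 fragment(s) are complete. Build each: template segment -> complement -> reverse.
Fragment 1: template[0:6] = TATTTA -> complement ATAAAT -> reversed TAAATA
Fragment 2: template[6:12] = CATCGC -> complement GTAGCG -> reversed GCGATG

Answer: TAAATA,GCGATG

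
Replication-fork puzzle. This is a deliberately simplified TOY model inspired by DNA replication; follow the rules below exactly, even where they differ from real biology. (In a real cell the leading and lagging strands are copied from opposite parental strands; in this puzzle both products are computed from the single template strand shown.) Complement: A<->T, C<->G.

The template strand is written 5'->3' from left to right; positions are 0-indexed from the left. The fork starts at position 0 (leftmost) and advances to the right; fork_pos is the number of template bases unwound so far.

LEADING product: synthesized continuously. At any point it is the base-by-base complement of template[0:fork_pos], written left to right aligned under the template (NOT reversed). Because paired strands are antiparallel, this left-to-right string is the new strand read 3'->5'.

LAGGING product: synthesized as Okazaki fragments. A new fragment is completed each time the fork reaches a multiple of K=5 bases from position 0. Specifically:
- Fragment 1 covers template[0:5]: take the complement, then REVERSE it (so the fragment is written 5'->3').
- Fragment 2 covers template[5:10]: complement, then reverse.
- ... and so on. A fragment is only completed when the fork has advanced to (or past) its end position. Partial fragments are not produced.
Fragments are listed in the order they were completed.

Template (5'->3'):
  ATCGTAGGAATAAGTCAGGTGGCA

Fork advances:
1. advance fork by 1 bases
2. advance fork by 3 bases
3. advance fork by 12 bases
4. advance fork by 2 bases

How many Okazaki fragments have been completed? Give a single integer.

Answer: 3

Derivation:
Step 1: advance 1 -> fork_pos = 0 + 1 = 1. Next multiple of 5 is 5 (not reached); still 0 fragment(s).
Step 2: advance 3 -> fork_pos = 1 + 3 = 4. Next multiple of 5 is 5 (not reached); still 0 fragment(s).
Step 3: advance 12 -> fork_pos = 4 + 12 = 16. Reached multiple(s) of 5: 5, 10, 15 -> fragments 1-3 completed (3 total).
Step 4: advance 2 -> fork_pos = 16 + 2 = 18. Next multiple of 5 is 20 (not reached); still 3 fragment(s).
Check: final fork_pos = 18; the multiples of 5 that are <= 18 are 5..15 -> 18 // 5 = 3 completed fragment(s).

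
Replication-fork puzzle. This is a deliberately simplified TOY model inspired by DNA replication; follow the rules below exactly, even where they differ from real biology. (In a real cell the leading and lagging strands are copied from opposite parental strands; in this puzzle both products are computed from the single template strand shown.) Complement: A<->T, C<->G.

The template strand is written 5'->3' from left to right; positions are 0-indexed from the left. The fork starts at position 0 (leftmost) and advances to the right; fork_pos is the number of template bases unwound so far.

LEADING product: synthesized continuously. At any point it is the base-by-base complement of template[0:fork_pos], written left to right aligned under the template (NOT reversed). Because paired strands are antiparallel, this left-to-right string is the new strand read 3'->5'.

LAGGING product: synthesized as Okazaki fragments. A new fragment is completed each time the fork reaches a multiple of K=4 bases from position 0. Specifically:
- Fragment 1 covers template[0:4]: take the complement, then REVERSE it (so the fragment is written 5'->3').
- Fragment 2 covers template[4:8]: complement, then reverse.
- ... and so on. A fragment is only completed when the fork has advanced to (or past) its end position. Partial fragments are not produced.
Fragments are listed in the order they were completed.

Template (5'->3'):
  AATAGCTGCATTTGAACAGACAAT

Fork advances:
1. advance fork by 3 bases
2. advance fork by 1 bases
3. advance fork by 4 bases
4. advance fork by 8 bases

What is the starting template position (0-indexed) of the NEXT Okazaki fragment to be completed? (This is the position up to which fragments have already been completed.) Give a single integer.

Step 1: advance 3 -> fork_pos = 0 + 3 = 3. Next multiple of 4 is 4 (not reached); still 0 fragment(s).
Step 2: advance 1 -> fork_pos = 3 + 1 = 4. Reached multiple(s) of 4: 4 -> fragment 1 completed (1 total).
Step 3: advance 4 -> fork_pos = 4 + 4 = 8. Reached multiple(s) of 4: 8 -> fragment 2 completed (2 total).
Step 4: advance 8 -> fork_pos = 8 + 8 = 16. Reached multiple(s) of 4: 12, 16 -> fragments 3-4 completed (4 total).
4 fragment(s) completed, covering template[0:16] (4 x 4 = 16). The next fragment, fragment 5, covers template[16:20], so it starts at position 16.

Answer: 16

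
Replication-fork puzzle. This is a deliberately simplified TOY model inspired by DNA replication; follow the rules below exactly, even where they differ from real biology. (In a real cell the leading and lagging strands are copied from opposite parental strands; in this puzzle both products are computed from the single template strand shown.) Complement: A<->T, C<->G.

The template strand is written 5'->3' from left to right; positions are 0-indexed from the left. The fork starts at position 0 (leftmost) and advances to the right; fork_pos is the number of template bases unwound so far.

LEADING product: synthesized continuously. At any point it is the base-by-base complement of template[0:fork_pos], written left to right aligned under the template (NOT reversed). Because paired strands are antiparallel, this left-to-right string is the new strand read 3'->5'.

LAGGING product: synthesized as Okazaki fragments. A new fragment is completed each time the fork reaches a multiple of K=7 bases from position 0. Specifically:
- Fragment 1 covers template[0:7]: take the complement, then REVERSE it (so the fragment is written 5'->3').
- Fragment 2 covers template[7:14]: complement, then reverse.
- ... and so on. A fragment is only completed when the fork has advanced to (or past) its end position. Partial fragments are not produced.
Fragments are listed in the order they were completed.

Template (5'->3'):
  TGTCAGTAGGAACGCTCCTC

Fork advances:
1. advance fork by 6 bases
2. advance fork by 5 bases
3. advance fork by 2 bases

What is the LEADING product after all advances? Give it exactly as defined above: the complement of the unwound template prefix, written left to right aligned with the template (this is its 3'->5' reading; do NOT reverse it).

Step 1: advance 6 -> fork_pos = 0 + 6 = 6.
Step 2: advance 5 -> fork_pos = 6 + 5 = 11.
Step 3: advance 2 -> fork_pos = 11 + 2 = 13.
Unwound prefix: template[0:13] = TGTCAGTAGGAAC
Complement it base by base (A<->T, C<->G), keeping left-to-right order:
  [0:5] TGTCA -> ACAGT
  [5:10] GTAGG -> CATCC
  [10:13] AAC -> TTG
Concatenate: ACAGTCATCCTTG (length 13; written aligned with the template, i.e. 3'->5').

Answer: ACAGTCATCCTTG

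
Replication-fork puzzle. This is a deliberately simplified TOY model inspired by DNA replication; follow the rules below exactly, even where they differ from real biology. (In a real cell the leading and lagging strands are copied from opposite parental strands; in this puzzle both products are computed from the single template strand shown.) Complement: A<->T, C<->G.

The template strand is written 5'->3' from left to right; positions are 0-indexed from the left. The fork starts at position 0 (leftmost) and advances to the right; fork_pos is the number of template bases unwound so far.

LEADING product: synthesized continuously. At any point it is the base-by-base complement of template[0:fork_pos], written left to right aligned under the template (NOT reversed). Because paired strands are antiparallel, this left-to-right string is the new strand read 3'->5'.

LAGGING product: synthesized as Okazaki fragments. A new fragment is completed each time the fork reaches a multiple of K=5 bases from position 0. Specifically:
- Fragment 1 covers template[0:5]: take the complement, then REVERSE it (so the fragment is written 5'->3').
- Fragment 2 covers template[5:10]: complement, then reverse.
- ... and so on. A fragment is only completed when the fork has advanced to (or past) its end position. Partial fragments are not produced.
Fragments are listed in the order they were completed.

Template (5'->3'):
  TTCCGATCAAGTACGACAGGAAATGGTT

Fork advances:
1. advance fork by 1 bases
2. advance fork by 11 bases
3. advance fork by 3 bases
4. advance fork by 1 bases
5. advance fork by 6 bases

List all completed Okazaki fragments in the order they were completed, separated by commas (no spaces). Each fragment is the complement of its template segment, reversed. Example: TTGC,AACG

Answer: CGGAA,TTGAT,CGTAC,CCTGT

Derivation:
Step 1: advance 1 -> fork_pos = 0 + 1 = 1. Next multiple of 5 is 5 (not reached); still 0 fragment(s).
Step 2: advance 11 -> fork_pos = 1 + 11 = 12. Reached multiple(s) of 5: 5, 10 -> fragments 1-2 completed (2 total).
Step 3: advance 3 -> fork_pos = 12 + 3 = 15. Reached multiple(s) of 5: 15 -> fragment 3 completed (3 total).
Step 4: advance 1 -> fork_pos = 15 + 1 = 16. Next multiple of 5 is 20 (not reached); still 3 fragment(s).
Step 5: advance 6 -> fork_pos = 16 + 6 = 22. Reached multiple(s) of 5: 20 -> fragment 4 completed (4 total).
Final fork_pos = 22, so 4 fragment(s) are complete. Build each: template segment -> complement -> reverse.
Fragment 1: template[0:5] = TTCCG -> complement AAGGC -> reversed CGGAA
Fragment 2: template[5:10] = ATCAA -> complement TAGTT -> reversed TTGAT
Fragment 3: template[10:15] = GTACG -> complement CATGC -> reversed CGTAC
Fragment 4: template[15:20] = ACAGG -> complement TGTCC -> reversed CCTGT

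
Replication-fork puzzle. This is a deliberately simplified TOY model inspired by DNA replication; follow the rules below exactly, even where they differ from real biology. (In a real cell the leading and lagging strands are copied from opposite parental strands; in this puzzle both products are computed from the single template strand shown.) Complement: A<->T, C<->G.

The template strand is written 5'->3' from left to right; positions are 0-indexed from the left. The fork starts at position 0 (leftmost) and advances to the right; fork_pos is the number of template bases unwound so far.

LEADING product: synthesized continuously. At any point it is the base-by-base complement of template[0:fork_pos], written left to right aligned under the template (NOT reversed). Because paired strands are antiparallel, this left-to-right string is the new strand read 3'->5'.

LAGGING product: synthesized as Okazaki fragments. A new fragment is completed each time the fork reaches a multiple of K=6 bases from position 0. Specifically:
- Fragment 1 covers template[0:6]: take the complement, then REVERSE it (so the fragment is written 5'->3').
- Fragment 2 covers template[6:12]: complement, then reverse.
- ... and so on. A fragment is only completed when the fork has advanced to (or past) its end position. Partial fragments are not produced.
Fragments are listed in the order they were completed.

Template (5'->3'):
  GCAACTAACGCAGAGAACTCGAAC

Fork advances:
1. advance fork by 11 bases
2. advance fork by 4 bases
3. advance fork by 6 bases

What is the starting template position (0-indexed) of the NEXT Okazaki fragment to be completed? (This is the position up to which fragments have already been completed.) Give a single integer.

Answer: 18

Derivation:
Step 1: advance 11 -> fork_pos = 0 + 11 = 11. Reached multiple(s) of 6: 6 -> fragment 1 completed (1 total).
Step 2: advance 4 -> fork_pos = 11 + 4 = 15. Reached multiple(s) of 6: 12 -> fragment 2 completed (2 total).
Step 3: advance 6 -> fork_pos = 15 + 6 = 21. Reached multiple(s) of 6: 18 -> fragment 3 completed (3 total).
3 fragment(s) completed, covering template[0:18] (3 x 6 = 18). The next fragment, fragment 4, covers template[18:24], so it starts at position 18.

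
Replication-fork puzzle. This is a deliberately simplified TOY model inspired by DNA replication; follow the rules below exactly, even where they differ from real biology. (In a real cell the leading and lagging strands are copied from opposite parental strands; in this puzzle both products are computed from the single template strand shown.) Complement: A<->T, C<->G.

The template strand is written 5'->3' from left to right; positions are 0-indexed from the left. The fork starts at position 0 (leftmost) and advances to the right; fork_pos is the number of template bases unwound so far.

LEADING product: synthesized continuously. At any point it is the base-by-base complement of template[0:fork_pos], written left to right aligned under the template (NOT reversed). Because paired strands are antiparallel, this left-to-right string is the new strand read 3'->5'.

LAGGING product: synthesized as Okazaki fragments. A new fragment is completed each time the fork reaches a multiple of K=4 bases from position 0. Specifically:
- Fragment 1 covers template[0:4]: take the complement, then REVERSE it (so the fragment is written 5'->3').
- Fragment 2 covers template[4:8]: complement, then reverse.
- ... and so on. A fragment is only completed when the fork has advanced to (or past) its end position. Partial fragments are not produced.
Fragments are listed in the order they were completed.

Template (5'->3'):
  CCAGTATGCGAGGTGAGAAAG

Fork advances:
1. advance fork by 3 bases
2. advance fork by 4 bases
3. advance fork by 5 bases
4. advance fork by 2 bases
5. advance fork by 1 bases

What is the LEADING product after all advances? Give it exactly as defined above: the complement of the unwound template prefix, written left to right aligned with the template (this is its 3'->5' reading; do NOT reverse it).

Step 1: advance 3 -> fork_pos = 0 + 3 = 3.
Step 2: advance 4 -> fork_pos = 3 + 4 = 7.
Step 3: advance 5 -> fork_pos = 7 + 5 = 12.
Step 4: advance 2 -> fork_pos = 12 + 2 = 14.
Step 5: advance 1 -> fork_pos = 14 + 1 = 15.
Unwound prefix: template[0:15] = CCAGTATGCGAGGTG
Complement it base by base (A<->T, C<->G), keeping left-to-right order:
  [0:5] CCAGT -> GGTCA
  [5:10] ATGCG -> TACGC
  [10:15] AGGTG -> TCCAC
Concatenate: GGTCATACGCTCCAC (length 15; written aligned with the template, i.e. 3'->5').

Answer: GGTCATACGCTCCAC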